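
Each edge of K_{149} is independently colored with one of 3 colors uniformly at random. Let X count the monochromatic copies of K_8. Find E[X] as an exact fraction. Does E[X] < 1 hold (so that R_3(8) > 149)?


E[X] = C(149, 8) · 3^{1 − 28} = 4976826800946 · 3^{−27} = 4976826800946/7625597484987.
As a reduced fraction: E[X] = 1658942266982/2541865828329 ≈ 0.6526.
Is E[X] < 1? YES.
Since E[X] < 1, there exists a 3-coloring of K_{149} with no monochromatic K_8; hence R_3(8) > 149.

E[X] = 1658942266982/2541865828329 ≈ 0.6526; E[X] < 1, so R_3(8) > 149.


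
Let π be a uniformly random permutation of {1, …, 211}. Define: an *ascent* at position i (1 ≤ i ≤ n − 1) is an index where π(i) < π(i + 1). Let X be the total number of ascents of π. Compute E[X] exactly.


Write X = Σ X_I over i = 1, …, 210, with X_I the indicator of one ascent.
There are 210 indicators.
For each fixed i, the pair (π(i), π(i+1)) is a uniformly random ordered pair of distinct values from {1, …, 211}; by symmetry P[π(i) < π(i+1)] = 1/2.
By linearity: E[X] = 210 · (1/2) = (211 − 1) · (1/2) = 105 ≈ 105.000.

E[X] = 105 = 105.000.


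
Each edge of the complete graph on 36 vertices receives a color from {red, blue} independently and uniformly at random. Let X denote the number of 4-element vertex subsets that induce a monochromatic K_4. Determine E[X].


Let X = Σ_S X_S over the C(36, 4) = 58905 subsets S of size 4, where X_S = 1 if the K_4 on S is monochromatic.
For a fixed S, the K_4 on S has C(4, 2) = 6 edges. P[all 6 edges red] = (1/2)^6, and likewise for blue, so P[monochromatic] = 2·(1/2)^6 = 2^{1 − 6} = 1/32.
Summing: E[X] = C(36, 4) · 2^{1 − 6} = 58905 · 1/32 = 58905/32.
Numerically: E[X] ≈ 1840.781.

E[X] = C(36,4)·2^(1−C(4,2)) = 58905/32 ≈ 1840.781.


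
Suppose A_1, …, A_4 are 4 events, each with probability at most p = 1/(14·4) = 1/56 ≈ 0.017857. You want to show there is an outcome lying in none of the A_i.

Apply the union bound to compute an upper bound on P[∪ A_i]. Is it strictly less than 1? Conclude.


Union bound: P[∪_{i=1}^{4} A_i] ≤ Σ_i P[A_i] ≤ 4·p = 4·(1/56) = 1/14.
Numerically: 1/14 ≈ 0.071429.
Is 1/14 < 1? YES.
Since P[∪ A_i] ≤ 1/14 < 1, the complement has P[∩ A_i^c] ≥ 1 − 1/14 = 13/14 > 0, so some outcome avoids every A_i.

4·p = 1/14 ≈ 0.071429; existence CERTIFIED by the union bound.


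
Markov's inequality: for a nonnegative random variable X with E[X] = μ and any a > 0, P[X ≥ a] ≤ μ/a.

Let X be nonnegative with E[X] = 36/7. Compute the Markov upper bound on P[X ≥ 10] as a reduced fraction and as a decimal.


μ = E[X] = 36/7, a = 10.
Markov: P[X ≥ 10] ≤ μ/a = (36/7)/10 = 18/35.
Numerically: ≈ 0.514286.
(Since a = 10 > μ = 5.142857, the bound 18/35 is < 1 and informative.)

P[X ≥ 10] ≤ 18/35 ≈ 0.514286.


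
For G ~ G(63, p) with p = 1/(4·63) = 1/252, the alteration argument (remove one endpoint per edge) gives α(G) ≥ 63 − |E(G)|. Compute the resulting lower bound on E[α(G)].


E[|E(G)|] = C(63, 2)·p = 1953 · (1/252) = 31/4.
E[α(G)] ≥ n − E[|E(G)|] = 63 − 31/4 = 221/4.
Numerically: ≈ 55.25000.
(This is only a lower bound; the true E[α(G)] may be larger.)

E[α(G)] ≥ 221/4 ≈ 55.25000.


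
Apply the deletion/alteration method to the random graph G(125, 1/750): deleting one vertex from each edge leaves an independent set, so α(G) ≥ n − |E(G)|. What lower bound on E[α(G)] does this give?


E[|E(G)|] = C(125, 2)·p = 7750 · (1/750) = 31/3.
E[α(G)] ≥ n − E[|E(G)|] = 125 − 31/3 = 344/3.
Numerically: ≈ 114.667.
(This is only a lower bound; the true E[α(G)] may be larger.)

E[α(G)] ≥ 344/3 ≈ 114.667.


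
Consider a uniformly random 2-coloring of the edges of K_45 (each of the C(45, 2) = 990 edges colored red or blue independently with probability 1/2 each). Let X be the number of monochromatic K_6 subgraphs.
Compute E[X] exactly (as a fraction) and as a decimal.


Let X = Σ_S X_S over the C(45, 6) = 8145060 subsets S of size 6, where X_S = 1 if the K_6 on S is monochromatic.
For a fixed S, the K_6 on S has C(6, 2) = 15 edges. P[all 15 edges red] = (1/2)^15, and likewise for blue, so P[monochromatic] = 2·(1/2)^15 = 2^{1 − 15} = 1/16384.
By linearity of expectation: E[X] = C(45, 6) · 2^{1 − 15} = 8145060 · 1/16384 = 2036265/4096.
Numerically: E[X] ≈ 497.135.

E[X] = C(45,6)·2^(1−C(6,2)) = 2036265/4096 ≈ 497.135.


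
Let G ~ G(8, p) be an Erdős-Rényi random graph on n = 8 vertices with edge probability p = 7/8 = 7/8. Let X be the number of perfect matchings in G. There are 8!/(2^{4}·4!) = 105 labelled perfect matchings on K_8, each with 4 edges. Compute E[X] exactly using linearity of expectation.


K_8 has 8!/(2^{4}·4!) = 105 labelled perfect matchings.
For each such perfect matching H, let X_H = 1 if all 4 edges of H are present in G. Then P[X_H = 1] = p^{4} = (7/8)^{4} = 2401/4096.
By linearity of expectation: E[X] = Σ_H E[X_H] = 105 · p^{4} = 105 · 2401/4096 = 252105/4096.
Numerically: E[X] ≈ 61.5491.

E[X] = 105 · (7/8)^{4} = 252105/4096 ≈ 61.5491.


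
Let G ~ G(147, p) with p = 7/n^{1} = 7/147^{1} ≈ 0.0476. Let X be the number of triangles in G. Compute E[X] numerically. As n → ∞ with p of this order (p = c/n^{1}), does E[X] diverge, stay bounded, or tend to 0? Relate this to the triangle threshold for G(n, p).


Number of potential triangles: C(147, 3) = 518665.
Each occurs with probability p³ ≈ (0.0476)³ ≈ 1.07980e-04.
By linearity: E[X] = C(147, 3)·p³ ≈ 518665 · 1.07980e-04 ≈ 56.005.
Here α = 1, so p = 7/n is exactly at the triangle threshold p ~ 1/n. Asymptotically E[X] → c³/6 = 7³/6 = 343/6 ≈ 57.167, a bounded constant. In this regime the triangle count is asymptotically Poisson(c³/6).

E[X] ≈ 56.005; in regime p = Θ(1/n^{1}) E[X] stays bounded (at the triangle threshold p ~ 1/n).


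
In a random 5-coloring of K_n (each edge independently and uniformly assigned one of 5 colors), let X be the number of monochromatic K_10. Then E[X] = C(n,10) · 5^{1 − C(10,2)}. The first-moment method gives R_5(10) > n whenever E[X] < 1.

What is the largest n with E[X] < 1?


We need C(n, 10) · 5^{1 − 45} < 1, i.e. C(n, 10) < 5^{45 − 1} = 5684341886080801486968994140625.
Check values of n near the boundary:
  n = 5387: C(5387, 10) = 5624406917627224603154306376491; 5624406917627224603154306376491 < 5684341886080801486968994140625? YES
  n = 5388: C(5388, 10) = 5634865093375880654852250419586; 5634865093375880654852250419586 < 5684341886080801486968994140625? YES
  n = 5389: C(5389, 10) = 5645340767466558997768874792926; 5645340767466558997768874792926 < 5684341886080801486968994140625? YES
  n = 5390: C(5390, 10) = 5655833965919099070255434039753; 5655833965919099070255434039753 < 5684341886080801486968994140625? YES
  n = 5391: C(5391, 10) = 5666344714787188828795213697883; 5666344714787188828795213697883 < 5684341886080801486968994140625? YES
  n = 5392: C(5392, 10) = 5676873040158402483252283957448; 5676873040158402483252283957448 < 5684341886080801486968994140625? YES
  n = 5393: C(5393, 10) = 5687418968154238267170642278008; 5687418968154238267170642278008 < 5684341886080801486968994140625? NO
  n = 5394: C(5394, 10) = 5697982524930156243149785372878; 5697982524930156243149785372878 < 5684341886080801486968994140625? NO
  n = 5395: C(5395, 10) = 5708563736675616143322765475706; 5708563736675616143322765475706 < 5684341886080801486968994140625? NO
The largest n with C(n, 10) < 5684341886080801486968994140625 is n = 5392 (where E[X] = 5676873040158402483252283957448/5684341886080801486968994140625 ≈ 0.9986861). Hence R_5(10) > 5392, i.e. R_5(10) ≥ 5393.

Largest n = 5392; hence R_5(10) > 5392.


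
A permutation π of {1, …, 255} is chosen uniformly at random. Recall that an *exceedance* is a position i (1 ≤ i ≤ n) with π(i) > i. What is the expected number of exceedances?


Write X = Σ_{i=1}^{255} X_i, where X_i = 1_{π(i) > i}.
For each fixed i, π(i) is uniform over {1, …, 255} (marginal of a uniform permutation), so P[π(i) > i] = (n − i)/n. Summing: Σ_{i=1}^{255} (n − i)/n = (0 + 1 + … + 254)/255 = 255(255 − 1)/(2·255) = (255 − 1)/2.
Hence E[X] = Σ_{i=1}^{255} (255 − i)/255 = 127 ≈ 127.0000.

E[X] = 127 = 127.0000.


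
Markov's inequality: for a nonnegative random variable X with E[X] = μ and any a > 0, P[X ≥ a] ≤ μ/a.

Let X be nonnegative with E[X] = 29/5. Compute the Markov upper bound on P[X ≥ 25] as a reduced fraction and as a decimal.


μ = E[X] = 29/5, a = 25.
Markov: P[X ≥ 25] ≤ μ/a = (29/5)/25 = 29/125.
Numerically: ≈ 0.232000.
(Since a = 25 > μ = 5.800000, the bound 29/125 is < 1 and informative.)

P[X ≥ 25] ≤ 29/125 ≈ 0.232000.


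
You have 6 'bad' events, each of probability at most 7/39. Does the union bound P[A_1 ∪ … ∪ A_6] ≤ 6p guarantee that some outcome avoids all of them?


Union bound: P[∪_{i=1}^{6} A_i] ≤ Σ_i P[A_i] ≤ 6·p = 6·(7/39) = 14/13.
Numerically: 14/13 ≈ 1.07692.
Is 14/13 < 1? NO.
Since the bound 14/13 is ≥ 1, the union bound is uninformative here; it does NOT by itself certify existence.

6·p = 14/13 ≈ 1.07692; existence NOT certified by the union bound.


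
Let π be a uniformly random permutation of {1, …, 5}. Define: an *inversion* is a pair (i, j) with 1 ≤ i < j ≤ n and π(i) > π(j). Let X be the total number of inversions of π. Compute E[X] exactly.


Write X = Σ X_I over the C(5, 2) = 10 pairs i < j, with X_I the indicator of one inversion.
There are 10 indicators.
For each fixed pair i < j, the values π(i) and π(j) are two distinct elements of {1, …, 5} in uniformly random order; by symmetry P[π(i) > π(j)] = 1/2.
By linearity: E[X] = 10 · (1/2) = C(5, 2) · (1/2) = 10/2 = 5 ≈ 5.0000.

E[X] = 5 = 5.0000.


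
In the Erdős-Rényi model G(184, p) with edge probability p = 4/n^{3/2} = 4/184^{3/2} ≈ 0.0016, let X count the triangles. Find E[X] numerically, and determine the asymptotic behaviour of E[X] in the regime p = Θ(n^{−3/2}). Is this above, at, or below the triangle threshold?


Number of potential triangles: C(184, 3) = 1021384.
Each occurs with probability p³ ≈ (0.0016)³ ≈ 4.11623e-09.
By linearity: E[X] = C(184, 3)·p³ ≈ 1021384 · 4.11623e-09 ≈ 0.004.
Since α = 3/2 > 1, p = c/n^{3/2} = o(1/n) is below the triangle threshold p ~ 1/n. Asymptotically E[X] ~ (c³/6)·n^{3(1−α)} = (4³/6)·n^{-1.5} → 0, so by Markov's inequality G has no triangles w.h.p.

E[X] ≈ 0.004; in regime p = Θ(1/n^{3/2}) E[X] tends to 0 (below the triangle threshold p ~ 1/n).


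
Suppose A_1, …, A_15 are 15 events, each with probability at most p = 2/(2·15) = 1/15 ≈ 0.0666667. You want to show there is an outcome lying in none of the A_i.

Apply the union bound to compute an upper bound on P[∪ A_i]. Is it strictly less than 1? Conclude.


Union bound: P[∪_{i=1}^{15} A_i] ≤ Σ_i P[A_i] ≤ 15·p = 15·(1/15) = 1.
Numerically: 1 ≈ 1.0000000.
Is 1 < 1? NO.
Since the bound 1 is ≥ 1, the union bound is uninformative here; it does NOT by itself certify existence.

15·p = 1 ≈ 1.0000000; existence NOT certified by the union bound.


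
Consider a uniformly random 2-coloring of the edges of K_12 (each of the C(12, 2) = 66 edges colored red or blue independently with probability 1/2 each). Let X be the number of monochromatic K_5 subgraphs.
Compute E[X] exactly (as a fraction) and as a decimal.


Let X = Σ_S X_S over the C(12, 5) = 792 subsets S of size 5, where X_S = 1 if the K_5 on S is monochromatic.
For a fixed S, the K_5 on S has C(5, 2) = 10 edges. P[all 10 edges red] = (1/2)^10, and likewise for blue, so P[monochromatic] = 2·(1/2)^10 = 2^{1 − 10} = 1/512.
By linearity of expectation: E[X] = C(12, 5) · 2^{1 − 10} = 792 · 1/512 = 99/64.
Numerically: E[X] ≈ 1.546875.

E[X] = C(12,5)·2^(1−C(5,2)) = 99/64 ≈ 1.546875.


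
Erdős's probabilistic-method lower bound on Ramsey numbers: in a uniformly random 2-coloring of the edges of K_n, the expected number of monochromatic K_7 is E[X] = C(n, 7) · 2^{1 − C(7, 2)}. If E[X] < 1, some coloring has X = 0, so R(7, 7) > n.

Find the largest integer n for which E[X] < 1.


We need C(n, 7) · 2^{1 − 21} < 1, i.e. C(n, 7) < 2^{21 − 1} = 1048576.
Check values of n near the boundary:
  n = 21: C(21, 7) = 116280; 116280 < 1048576? YES
  n = 22: C(22, 7) = 170544; 170544 < 1048576? YES
  n = 23: C(23, 7) = 245157; 245157 < 1048576? YES
  n = 24: C(24, 7) = 346104; 346104 < 1048576? YES
  n = 25: C(25, 7) = 480700; 480700 < 1048576? YES
  n = 26: C(26, 7) = 657800; 657800 < 1048576? YES
  n = 27: C(27, 7) = 888030; 888030 < 1048576? YES
  n = 28: C(28, 7) = 1184040; 1184040 < 1048576? NO
  n = 29: C(29, 7) = 1560780; 1560780 < 1048576? NO
The largest n with C(n, 7) < 1048576 is n = 27 (where E[X] = 444015/524288 ≈ 0.847). Hence R(7, 7) > 27, i.e. R(7, 7) ≥ 28.

Largest n = 27; hence R(7, 7) > 27.


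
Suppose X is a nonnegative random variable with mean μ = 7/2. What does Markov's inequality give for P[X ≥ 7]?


μ = E[X] = 7/2, a = 7.
Markov: P[X ≥ 7] ≤ μ/a = (7/2)/7 = 1/2.
Numerically: ≈ 0.500000.
(Since a = 7 > μ = 3.500000, the bound 1/2 is < 1 and informative.)

P[X ≥ 7] ≤ 1/2 ≈ 0.500000.


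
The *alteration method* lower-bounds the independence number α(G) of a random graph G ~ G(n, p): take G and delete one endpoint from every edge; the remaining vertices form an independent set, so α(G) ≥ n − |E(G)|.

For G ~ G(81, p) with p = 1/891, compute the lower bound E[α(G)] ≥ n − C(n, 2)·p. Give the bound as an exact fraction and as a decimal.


E[|E(G)|] = C(81, 2)·p = 3240 · (1/891) = 40/11.
E[α(G)] ≥ n − E[|E(G)|] = 81 − 40/11 = 851/11.
Numerically: ≈ 77.36364.
(This is only a lower bound; the true E[α(G)] may be larger.)

E[α(G)] ≥ 851/11 ≈ 77.36364.


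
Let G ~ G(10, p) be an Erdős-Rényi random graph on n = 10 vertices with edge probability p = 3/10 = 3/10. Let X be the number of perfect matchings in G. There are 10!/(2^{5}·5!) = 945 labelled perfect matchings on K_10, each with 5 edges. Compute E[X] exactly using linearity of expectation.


K_10 has 10!/(2^{5}·5!) = 945 labelled perfect matchings.
For each such perfect matching H, let X_H = 1 if all 5 edges of H are present in G. Then P[X_H = 1] = p^{5} = (3/10)^{5} = 243/100000.
By linearity of expectation: E[X] = Σ_H E[X_H] = 945 · p^{5} = 945 · 243/100000 = 45927/20000.
Numerically: E[X] ≈ 2.2963.

E[X] = 945 · (3/10)^{5} = 45927/20000 ≈ 2.2963.


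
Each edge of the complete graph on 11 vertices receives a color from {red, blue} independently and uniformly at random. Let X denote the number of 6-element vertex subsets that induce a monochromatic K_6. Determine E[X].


Let X = Σ_S X_S over the C(11, 6) = 462 subsets S of size 6, where X_S = 1 if the K_6 on S is monochromatic.
For a fixed S, the K_6 on S has C(6, 2) = 15 edges. P[all 15 edges red] = (1/2)^15, and likewise for blue, so P[monochromatic] = 2·(1/2)^15 = 2^{1 − 15} = 1/16384.
By linearity of expectation: E[X] = C(11, 6) · 2^{1 − 15} = 462 · 1/16384 = 231/8192.
Numerically: E[X] ≈ 0.02820.

E[X] = C(11,6)·2^(1−C(6,2)) = 231/8192 ≈ 0.02820.


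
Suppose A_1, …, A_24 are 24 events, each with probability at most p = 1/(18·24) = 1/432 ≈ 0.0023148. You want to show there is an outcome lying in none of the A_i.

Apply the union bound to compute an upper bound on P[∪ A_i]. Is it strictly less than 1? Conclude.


Union bound: P[∪_{i=1}^{24} A_i] ≤ Σ_i P[A_i] ≤ 24·p = 24·(1/432) = 1/18.
Numerically: 1/18 ≈ 0.0555556.
Is 1/18 < 1? YES.
Since P[∪ A_i] ≤ 1/18 < 1, the complement has P[∩ A_i^c] ≥ 1 − 1/18 = 17/18 > 0, so some outcome avoids every A_i.

24·p = 1/18 ≈ 0.0555556; existence CERTIFIED by the union bound.


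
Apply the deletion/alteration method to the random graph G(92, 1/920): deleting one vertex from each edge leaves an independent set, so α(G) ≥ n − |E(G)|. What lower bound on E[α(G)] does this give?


E[|E(G)|] = C(92, 2)·p = 4186 · (1/920) = 91/20.
E[α(G)] ≥ n − E[|E(G)|] = 92 − 91/20 = 1749/20.
Numerically: ≈ 87.450000.
(This is only a lower bound; the true E[α(G)] may be larger.)

E[α(G)] ≥ 1749/20 ≈ 87.450000.


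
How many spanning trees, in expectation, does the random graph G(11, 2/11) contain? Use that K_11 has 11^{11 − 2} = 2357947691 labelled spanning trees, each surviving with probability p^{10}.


K_11 has 11^{11 − 2} = 2357947691 labelled spanning trees.
For each such spanning tree H, let X_H = 1 if all 10 edges of H are present in G. Then P[X_H = 1] = p^{10} = (2/11)^{10} = 1024/25937424601.
By linearity: E[X] = Σ_H E[X_H] = 2357947691 · p^{10} = 2357947691 · 1024/25937424601 = 1024/11.
Numerically: E[X] ≈ 93.1.

E[X] = 2357947691 · (2/11)^{10} = 1024/11 ≈ 93.1.


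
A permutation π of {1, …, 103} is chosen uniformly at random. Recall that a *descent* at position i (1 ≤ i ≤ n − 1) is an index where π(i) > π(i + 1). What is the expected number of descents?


Write X = Σ X_I over i = 1, …, 102, with X_I the indicator of one descent.
There are 102 indicators.
For each fixed i, the pair (π(i), π(i+1)) is a uniformly random ordered pair of distinct values from {1, …, 103}; by symmetry P[π(i) > π(i+1)] = 1/2.
By linearity: E[X] = 102 · (1/2) = (103 − 1) · (1/2) = 51 ≈ 51.00000.

E[X] = 51 = 51.00000.


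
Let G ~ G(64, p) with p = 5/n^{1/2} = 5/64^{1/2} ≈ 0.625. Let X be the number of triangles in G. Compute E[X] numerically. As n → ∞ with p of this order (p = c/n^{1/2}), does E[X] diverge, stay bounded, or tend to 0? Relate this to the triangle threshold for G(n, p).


Number of potential triangles: C(64, 3) = 41664.
Each occurs with probability p³ ≈ (0.625)³ ≈ 2.44141e-01.
By linearity: E[X] = C(64, 3)·p³ ≈ 41664 · 2.44141e-01 ≈ 10171.875.
Since α = 1/2 < 1, p = c/n^{1/2} ≫ 1/n is above the triangle threshold p ~ 1/n. Asymptotically E[X] ~ (c³/6)·n^{3(1−α)} = (5³/6)·n^{1.5} → ∞; triangles are abundant w.h.p.

E[X] ≈ 10171.875; in regime p = Θ(1/n^{1/2}) E[X] diverges (above the triangle threshold p ~ 1/n).


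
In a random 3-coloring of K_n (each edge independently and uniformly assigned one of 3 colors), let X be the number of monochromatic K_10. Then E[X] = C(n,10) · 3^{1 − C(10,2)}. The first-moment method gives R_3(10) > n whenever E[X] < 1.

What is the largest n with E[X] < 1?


We need C(n, 10) · 3^{1 − 45} < 1, i.e. C(n, 10) < 3^{45 − 1} = 984770902183611232881.
Check values of n near the boundary:
  n = 568: C(568, 10) = 889446337783744949208; 889446337783744949208 < 984770902183611232881? YES
  n = 569: C(569, 10) = 905357721286137524328; 905357721286137524328 < 984770902183611232881? YES
  n = 570: C(570, 10) = 921524823451961408691; 921524823451961408691 < 984770902183611232881? YES
  n = 571: C(571, 10) = 937951290893172842001; 937951290893172842001 < 984770902183611232881? YES
  n = 572: C(572, 10) = 954640815642161682606; 954640815642161682606 < 984770902183611232881? YES
  n = 573: C(573, 10) = 971597135635805762226; 971597135635805762226 < 984770902183611232881? YES
  n = 574: C(574, 10) = 988824035203816502691; 988824035203816502691 < 984770902183611232881? NO
  n = 575: C(575, 10) = 1006325345561406175305; 1006325345561406175305 < 984770902183611232881? NO
  n = 576: C(576, 10) = 1024104945306307344480; 1024104945306307344480 < 984770902183611232881? NO
The largest n with C(n, 10) < 984770902183611232881 is n = 573 (where E[X] = 35985079097622435638/36472996377170786403 ≈ 0.986623). Hence R_3(10) > 573, i.e. R_3(10) ≥ 574.

Largest n = 573; hence R_3(10) > 573.


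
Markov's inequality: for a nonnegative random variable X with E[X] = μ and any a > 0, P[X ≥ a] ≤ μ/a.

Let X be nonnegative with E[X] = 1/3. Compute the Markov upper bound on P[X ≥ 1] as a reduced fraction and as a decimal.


μ = E[X] = 1/3, a = 1.
Markov: P[X ≥ 1] ≤ μ/a = (1/3)/1 = 1/3.
Numerically: ≈ 0.333333.
(Since a = 1 > μ = 0.333333, the bound 1/3 is < 1 and informative.)

P[X ≥ 1] ≤ 1/3 ≈ 0.333333.


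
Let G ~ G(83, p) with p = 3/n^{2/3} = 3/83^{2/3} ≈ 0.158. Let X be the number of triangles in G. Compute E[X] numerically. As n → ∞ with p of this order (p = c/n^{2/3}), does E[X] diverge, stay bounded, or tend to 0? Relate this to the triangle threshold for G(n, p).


Number of potential triangles: C(83, 3) = 91881.
Each occurs with probability p³ ≈ (0.158)³ ≈ 3.91929e-03.
By linearity: E[X] = C(83, 3)·p³ ≈ 91881 · 3.91929e-03 ≈ 360.108.
Since α = 2/3 < 1, p = c/n^{2/3} ≫ 1/n is above the triangle threshold p ~ 1/n. Asymptotically E[X] ~ (c³/6)·n^{3(1−α)} = (3³/6)·n^{1} → ∞; triangles are abundant w.h.p.

E[X] ≈ 360.108; in regime p = Θ(1/n^{2/3}) E[X] diverges (above the triangle threshold p ~ 1/n).


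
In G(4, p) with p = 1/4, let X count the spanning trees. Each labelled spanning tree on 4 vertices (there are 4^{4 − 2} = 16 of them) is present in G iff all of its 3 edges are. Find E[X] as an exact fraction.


K_4 has 4^{4 − 2} = 16 labelled spanning trees.
For each such spanning tree H, let X_H = 1 if all 3 edges of H are present in G. Then P[X_H = 1] = p^{3} = (1/4)^{3} = 1/64.
Summing the indicators: E[X] = Σ_H E[X_H] = 16 · p^{3} = 16 · 1/64 = 1/4.
Numerically: E[X] ≈ 0.25.

E[X] = 16 · (1/4)^{3} = 1/4 ≈ 0.25.


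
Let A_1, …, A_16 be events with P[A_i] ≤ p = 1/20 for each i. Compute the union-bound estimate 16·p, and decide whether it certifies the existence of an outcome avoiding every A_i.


Union bound: P[∪_{i=1}^{16} A_i] ≤ Σ_i P[A_i] ≤ 16·p = 16·(1/20) = 4/5.
Numerically: 4/5 ≈ 0.800000.
Is 4/5 < 1? YES.
Since P[∪ A_i] ≤ 4/5 < 1, the complement has P[∩ A_i^c] ≥ 1 − 4/5 = 1/5 > 0, so some outcome avoids every A_i.

16·p = 4/5 ≈ 0.800000; existence CERTIFIED by the union bound.


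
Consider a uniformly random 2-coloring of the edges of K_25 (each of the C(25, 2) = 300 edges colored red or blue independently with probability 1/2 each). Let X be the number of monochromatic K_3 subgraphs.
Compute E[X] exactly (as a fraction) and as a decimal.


Let X = Σ_S X_S over the C(25, 3) = 2300 subsets S of size 3, where X_S = 1 if the K_3 on S is monochromatic.
For a fixed S, the K_3 on S has C(3, 2) = 3 edges. P[all 3 edges red] = (1/2)^3, and likewise for blue, so P[monochromatic] = 2·(1/2)^3 = 2^{1 − 3} = 1/4.
Summing: E[X] = C(25, 3) · 2^{1 − 3} = 2300 · 1/4 = 575.
Numerically: E[X] ≈ 575.0000.

E[X] = C(25,3)·2^(1−C(3,2)) = 575 ≈ 575.0000.


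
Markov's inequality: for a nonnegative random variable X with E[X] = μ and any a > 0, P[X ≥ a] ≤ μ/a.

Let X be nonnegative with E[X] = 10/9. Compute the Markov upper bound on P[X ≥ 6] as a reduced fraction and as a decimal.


μ = E[X] = 10/9, a = 6.
Markov: P[X ≥ 6] ≤ μ/a = (10/9)/6 = 5/27.
Numerically: ≈ 0.18519.
(Since a = 6 > μ = 1.11111, the bound 5/27 is < 1 and informative.)

P[X ≥ 6] ≤ 5/27 ≈ 0.18519.


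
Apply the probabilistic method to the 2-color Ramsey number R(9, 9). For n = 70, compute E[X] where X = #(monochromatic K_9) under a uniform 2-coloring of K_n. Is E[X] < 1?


E[X] = C(70, 9) · 2^{1 − 36} = 65033528560 · 2^{−35} = 65033528560/34359738368.
As a reduced fraction: E[X] = 4064595535/2147483648 ≈ 1.893.
Is E[X] < 1? NO.
Since E[X] ≥ 1, the first-moment bound is inconclusive at n = 70; it does NOT by itself certify R(9, 9) > 70.

E[X] = 4064595535/2147483648 ≈ 1.893; E[X] ≥ 1; first-moment method inconclusive here.


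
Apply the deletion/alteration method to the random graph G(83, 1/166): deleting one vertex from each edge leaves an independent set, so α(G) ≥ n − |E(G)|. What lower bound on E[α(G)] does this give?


E[|E(G)|] = C(83, 2)·p = 3403 · (1/166) = 41/2.
E[α(G)] ≥ n − E[|E(G)|] = 83 − 41/2 = 125/2.
Numerically: ≈ 62.50000.
(This is only a lower bound; the true E[α(G)] may be larger.)

E[α(G)] ≥ 125/2 ≈ 62.50000.


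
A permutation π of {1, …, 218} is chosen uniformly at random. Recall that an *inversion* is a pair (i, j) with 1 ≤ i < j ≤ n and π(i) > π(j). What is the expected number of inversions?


Write X = Σ X_I over the C(218, 2) = 23653 pairs i < j, with X_I the indicator of one inversion.
There are 23653 indicators.
For each fixed pair i < j, the values π(i) and π(j) are two distinct elements of {1, …, 218} in uniformly random order; by symmetry P[π(i) > π(j)] = 1/2.
By linearity: E[X] = 23653 · (1/2) = C(218, 2) · (1/2) = 23653/2 = 23653/2 ≈ 11826.500000.

E[X] = 23653/2 = 11826.500000.


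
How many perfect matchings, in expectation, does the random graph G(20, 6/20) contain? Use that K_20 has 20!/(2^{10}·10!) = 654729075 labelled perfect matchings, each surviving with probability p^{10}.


K_20 has 20!/(2^{10}·10!) = 654729075 labelled perfect matchings.
For each such perfect matching H, let X_H = 1 if all 10 edges of H are present in G. Then P[X_H = 1] = p^{10} = (3/10)^{10} = 59049/10000000000.
Summing the indicators: E[X] = Σ_H E[X_H] = 654729075 · p^{10} = 654729075 · 59049/10000000000 = 1546443885987/400000000.
Numerically: E[X] ≈ 3866.11.

E[X] = 654729075 · (3/10)^{10} = 1546443885987/400000000 ≈ 3866.11.


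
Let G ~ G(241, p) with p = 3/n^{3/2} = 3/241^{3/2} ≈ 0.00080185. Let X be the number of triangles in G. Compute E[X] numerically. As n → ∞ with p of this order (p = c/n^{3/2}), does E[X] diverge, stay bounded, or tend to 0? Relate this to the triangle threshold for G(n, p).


Number of potential triangles: C(241, 3) = 2303960.
Each occurs with probability p³ ≈ (0.00080185)³ ≈ 5.1556933e-10.
By linearity: E[X] = C(241, 3)·p³ ≈ 2303960 · 5.1556933e-10 ≈ 0.00119.
Since α = 3/2 > 1, p = c/n^{3/2} = o(1/n) is below the triangle threshold p ~ 1/n. Asymptotically E[X] ~ (c³/6)·n^{3(1−α)} = (3³/6)·n^{-1.5} → 0, so by Markov's inequality G has no triangles w.h.p.

E[X] ≈ 0.00119; in regime p = Θ(1/n^{3/2}) E[X] tends to 0 (below the triangle threshold p ~ 1/n).


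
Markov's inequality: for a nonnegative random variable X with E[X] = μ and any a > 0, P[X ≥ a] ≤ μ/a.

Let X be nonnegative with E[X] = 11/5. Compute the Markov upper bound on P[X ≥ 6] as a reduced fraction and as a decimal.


μ = E[X] = 11/5, a = 6.
Markov: P[X ≥ 6] ≤ μ/a = (11/5)/6 = 11/30.
Numerically: ≈ 0.366667.
(Since a = 6 > μ = 2.200000, the bound 11/30 is < 1 and informative.)

P[X ≥ 6] ≤ 11/30 ≈ 0.366667.


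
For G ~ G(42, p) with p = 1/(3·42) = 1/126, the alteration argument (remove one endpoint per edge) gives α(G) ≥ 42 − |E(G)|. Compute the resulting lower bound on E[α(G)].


E[|E(G)|] = C(42, 2)·p = 861 · (1/126) = 41/6.
E[α(G)] ≥ n − E[|E(G)|] = 42 − 41/6 = 211/6.
Numerically: ≈ 35.167.
(This is only a lower bound; the true E[α(G)] may be larger.)

E[α(G)] ≥ 211/6 ≈ 35.167.


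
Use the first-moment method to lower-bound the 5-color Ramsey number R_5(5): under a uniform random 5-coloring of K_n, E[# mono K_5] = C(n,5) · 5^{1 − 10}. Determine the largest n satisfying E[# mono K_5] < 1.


We need C(n, 5) · 5^{1 − 10} < 1, i.e. C(n, 5) < 5^{10 − 1} = 1953125.
Check values of n near the boundary:
  n = 44: C(44, 5) = 1086008; 1086008 < 1953125? YES
  n = 45: C(45, 5) = 1221759; 1221759 < 1953125? YES
  n = 46: C(46, 5) = 1370754; 1370754 < 1953125? YES
  n = 47: C(47, 5) = 1533939; 1533939 < 1953125? YES
  n = 48: C(48, 5) = 1712304; 1712304 < 1953125? YES
  n = 49: C(49, 5) = 1906884; 1906884 < 1953125? YES
  n = 50: C(50, 5) = 2118760; 2118760 < 1953125? NO
The largest n with C(n, 5) < 1953125 is n = 49 (where E[X] = 1906884/1953125 ≈ 0.9763246). Hence R_5(5) > 49, i.e. R_5(5) ≥ 50.

Largest n = 49; hence R_5(5) > 49.


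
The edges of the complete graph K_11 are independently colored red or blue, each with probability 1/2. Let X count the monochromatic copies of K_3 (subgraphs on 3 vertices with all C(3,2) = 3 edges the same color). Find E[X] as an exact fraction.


Let X = Σ_S X_S over the C(11, 3) = 165 subsets S of size 3, where X_S = 1 if the K_3 on S is monochromatic.
For a fixed S, the K_3 on S has C(3, 2) = 3 edges. P[all 3 edges red] = (1/2)^3, and likewise for blue, so P[monochromatic] = 2·(1/2)^3 = 2^{1 − 3} = 1/4.
Summing: E[X] = C(11, 3) · 2^{1 − 3} = 165 · 1/4 = 165/4.
Numerically: E[X] ≈ 41.2500.

E[X] = C(11,3)·2^(1−C(3,2)) = 165/4 ≈ 41.2500.


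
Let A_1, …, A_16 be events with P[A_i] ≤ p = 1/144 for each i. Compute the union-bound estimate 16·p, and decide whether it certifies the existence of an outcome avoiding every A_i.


Union bound: P[∪_{i=1}^{16} A_i] ≤ Σ_i P[A_i] ≤ 16·p = 16·(1/144) = 1/9.
Numerically: 1/9 ≈ 0.111.
Is 1/9 < 1? YES.
Since P[∪ A_i] ≤ 1/9 < 1, the complement has P[∩ A_i^c] ≥ 1 − 1/9 = 8/9 > 0, so some outcome avoids every A_i.

16·p = 1/9 ≈ 0.111; existence CERTIFIED by the union bound.


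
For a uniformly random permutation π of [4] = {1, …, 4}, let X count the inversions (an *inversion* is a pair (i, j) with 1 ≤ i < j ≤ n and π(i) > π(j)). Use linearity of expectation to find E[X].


Write X = Σ X_I over the C(4, 2) = 6 pairs i < j, with X_I the indicator of one inversion.
There are 6 indicators.
For each fixed pair i < j, the values π(i) and π(j) are two distinct elements of {1, …, 4} in uniformly random order; by symmetry P[π(i) > π(j)] = 1/2.
By linearity: E[X] = 6 · (1/2) = C(4, 2) · (1/2) = 6/2 = 3 ≈ 3.0000.

E[X] = 3 = 3.0000.


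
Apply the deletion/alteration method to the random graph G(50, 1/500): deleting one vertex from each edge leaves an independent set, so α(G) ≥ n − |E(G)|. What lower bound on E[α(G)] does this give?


E[|E(G)|] = C(50, 2)·p = 1225 · (1/500) = 49/20.
E[α(G)] ≥ n − E[|E(G)|] = 50 − 49/20 = 951/20.
Numerically: ≈ 47.5500.
(This is only a lower bound; the true E[α(G)] may be larger.)

E[α(G)] ≥ 951/20 ≈ 47.5500.


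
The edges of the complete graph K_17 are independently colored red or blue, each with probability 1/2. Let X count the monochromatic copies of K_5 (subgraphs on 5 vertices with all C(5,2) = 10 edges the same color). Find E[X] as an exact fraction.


Let X = Σ_S X_S over the C(17, 5) = 6188 subsets S of size 5, where X_S = 1 if the K_5 on S is monochromatic.
For a fixed S, the K_5 on S has C(5, 2) = 10 edges. P[all 10 edges red] = (1/2)^10, and likewise for blue, so P[monochromatic] = 2·(1/2)^10 = 2^{1 − 10} = 1/512.
Summing: E[X] = C(17, 5) · 2^{1 − 10} = 6188 · 1/512 = 1547/128.
Numerically: E[X] ≈ 12.0859.

E[X] = C(17,5)·2^(1−C(5,2)) = 1547/128 ≈ 12.0859.


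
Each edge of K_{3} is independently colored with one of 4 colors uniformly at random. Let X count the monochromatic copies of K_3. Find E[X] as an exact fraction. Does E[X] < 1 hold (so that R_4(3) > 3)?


E[X] = C(3, 3) · 4^{1 − 3} = 1 · 4^{−2} = 1/16.
As a reduced fraction: E[X] = 1/16 ≈ 0.062500.
Is E[X] < 1? YES.
Since E[X] < 1, there exists a 4-coloring of K_{3} with no monochromatic K_3; hence R_4(3) > 3.

E[X] = 1/16 ≈ 0.062500; E[X] < 1, so R_4(3) > 3.


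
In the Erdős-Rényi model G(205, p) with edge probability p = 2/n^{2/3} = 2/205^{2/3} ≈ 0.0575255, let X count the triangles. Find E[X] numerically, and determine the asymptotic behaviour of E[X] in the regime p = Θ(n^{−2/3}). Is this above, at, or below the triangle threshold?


Number of potential triangles: C(205, 3) = 1414910.
Each occurs with probability p³ ≈ (0.0575255)³ ≈ 1.90362879e-04.
By linearity: E[X] = C(205, 3)·p³ ≈ 1414910 · 1.90362879e-04 ≈ 269.346341.
Since α = 2/3 < 1, p = c/n^{2/3} ≫ 1/n is above the triangle threshold p ~ 1/n. Asymptotically E[X] ~ (c³/6)·n^{3(1−α)} = (2³/6)·n^{1} → ∞; triangles are abundant w.h.p.

E[X] ≈ 269.346341; in regime p = Θ(1/n^{2/3}) E[X] diverges (above the triangle threshold p ~ 1/n).


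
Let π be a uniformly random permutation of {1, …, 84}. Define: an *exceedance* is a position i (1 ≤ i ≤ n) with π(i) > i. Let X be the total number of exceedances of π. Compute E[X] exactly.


Write X = Σ_{i=1}^{84} X_i, where X_i = 1_{π(i) > i}.
For each fixed i, π(i) is uniform over {1, …, 84} (marginal of a uniform permutation), so P[π(i) > i] = (n − i)/n. Summing: Σ_{i=1}^{84} (n − i)/n = (0 + 1 + … + 83)/84 = 84(84 − 1)/(2·84) = (84 − 1)/2.
Hence E[X] = Σ_{i=1}^{84} (84 − i)/84 = 83/2 ≈ 41.500000.

E[X] = 83/2 = 41.500000.


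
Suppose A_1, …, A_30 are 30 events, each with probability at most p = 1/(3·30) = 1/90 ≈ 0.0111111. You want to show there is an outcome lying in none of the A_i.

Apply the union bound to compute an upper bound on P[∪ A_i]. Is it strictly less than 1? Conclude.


Union bound: P[∪_{i=1}^{30} A_i] ≤ Σ_i P[A_i] ≤ 30·p = 30·(1/90) = 1/3.
Numerically: 1/3 ≈ 0.3333333.
Is 1/3 < 1? YES.
Since P[∪ A_i] ≤ 1/3 < 1, the complement has P[∩ A_i^c] ≥ 1 − 1/3 = 2/3 > 0, so some outcome avoids every A_i.

30·p = 1/3 ≈ 0.3333333; existence CERTIFIED by the union bound.


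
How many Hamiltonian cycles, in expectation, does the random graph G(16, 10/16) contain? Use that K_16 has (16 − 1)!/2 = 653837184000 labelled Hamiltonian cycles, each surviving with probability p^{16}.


K_16 has (16 − 1)!/2 = 653837184000 labelled Hamiltonian cycles.
For each such Hamiltonian cycle H, let X_H = 1 if all 16 edges of H are present in G. Then P[X_H = 1] = p^{16} = (5/8)^{16} = 152587890625/281474976710656.
By linearity: E[X] = Σ_H E[X_H] = 653837184000 · p^{16} = 653837184000 · 152587890625/281474976710656 = 97429332733154296875/274877906944.
Numerically: E[X] ≈ 3.54e+08.

E[X] = 653837184000 · (5/8)^{16} = 97429332733154296875/274877906944 ≈ 3.54e+08.


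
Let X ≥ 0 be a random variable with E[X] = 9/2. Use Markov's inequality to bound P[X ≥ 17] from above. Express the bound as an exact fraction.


μ = E[X] = 9/2, a = 17.
Markov: P[X ≥ 17] ≤ μ/a = (9/2)/17 = 9/34.
Numerically: ≈ 0.264706.
(Since a = 17 > μ = 4.500000, the bound 9/34 is < 1 and informative.)

P[X ≥ 17] ≤ 9/34 ≈ 0.264706.


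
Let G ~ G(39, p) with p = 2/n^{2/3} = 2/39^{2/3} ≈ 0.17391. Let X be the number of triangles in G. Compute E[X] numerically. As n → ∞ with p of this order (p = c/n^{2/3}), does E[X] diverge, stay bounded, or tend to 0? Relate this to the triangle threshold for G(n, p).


Number of potential triangles: C(39, 3) = 9139.
Each occurs with probability p³ ≈ (0.17391)³ ≈ 5.2596976e-03.
By linearity: E[X] = C(39, 3)·p³ ≈ 9139 · 5.2596976e-03 ≈ 48.06838.
Since α = 2/3 < 1, p = c/n^{2/3} ≫ 1/n is above the triangle threshold p ~ 1/n. Asymptotically E[X] ~ (c³/6)·n^{3(1−α)} = (2³/6)·n^{1} → ∞; triangles are abundant w.h.p.

E[X] ≈ 48.06838; in regime p = Θ(1/n^{2/3}) E[X] diverges (above the triangle threshold p ~ 1/n).


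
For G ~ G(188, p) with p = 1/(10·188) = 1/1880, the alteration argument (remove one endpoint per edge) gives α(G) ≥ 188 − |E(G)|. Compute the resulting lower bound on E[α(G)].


E[|E(G)|] = C(188, 2)·p = 17578 · (1/1880) = 187/20.
E[α(G)] ≥ n − E[|E(G)|] = 188 − 187/20 = 3573/20.
Numerically: ≈ 178.650.
(This is only a lower bound; the true E[α(G)] may be larger.)

E[α(G)] ≥ 3573/20 ≈ 178.650.


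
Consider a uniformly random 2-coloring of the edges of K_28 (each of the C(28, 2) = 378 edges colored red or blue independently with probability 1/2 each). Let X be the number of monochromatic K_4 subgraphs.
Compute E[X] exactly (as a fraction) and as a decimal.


Let X = Σ_S X_S over the C(28, 4) = 20475 subsets S of size 4, where X_S = 1 if the K_4 on S is monochromatic.
For a fixed S, the K_4 on S has C(4, 2) = 6 edges. P[all 6 edges red] = (1/2)^6, and likewise for blue, so P[monochromatic] = 2·(1/2)^6 = 2^{1 − 6} = 1/32.
Summing: E[X] = C(28, 4) · 2^{1 − 6} = 20475 · 1/32 = 20475/32.
Numerically: E[X] ≈ 639.843750.

E[X] = C(28,4)·2^(1−C(4,2)) = 20475/32 ≈ 639.843750.


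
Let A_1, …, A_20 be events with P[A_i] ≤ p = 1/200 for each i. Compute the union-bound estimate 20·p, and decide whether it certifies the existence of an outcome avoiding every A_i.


Union bound: P[∪_{i=1}^{20} A_i] ≤ Σ_i P[A_i] ≤ 20·p = 20·(1/200) = 1/10.
Numerically: 1/10 ≈ 0.100000.
Is 1/10 < 1? YES.
Since P[∪ A_i] ≤ 1/10 < 1, the complement has P[∩ A_i^c] ≥ 1 − 1/10 = 9/10 > 0, so some outcome avoids every A_i.

20·p = 1/10 ≈ 0.100000; existence CERTIFIED by the union bound.


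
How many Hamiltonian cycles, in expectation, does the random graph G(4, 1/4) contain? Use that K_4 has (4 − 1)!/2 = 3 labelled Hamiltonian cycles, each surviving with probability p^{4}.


K_4 has (4 − 1)!/2 = 3 labelled Hamiltonian cycles.
For each such Hamiltonian cycle H, let X_H = 1 if all 4 edges of H are present in G. Then P[X_H = 1] = p^{4} = (1/4)^{4} = 1/256.
By linearity of expectation: E[X] = Σ_H E[X_H] = 3 · p^{4} = 3 · 1/256 = 3/256.
Numerically: E[X] ≈ 0.0117.

E[X] = 3 · (1/4)^{4} = 3/256 ≈ 0.0117.


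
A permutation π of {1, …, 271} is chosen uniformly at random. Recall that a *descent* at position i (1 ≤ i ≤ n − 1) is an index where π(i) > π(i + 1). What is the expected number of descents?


Write X = Σ X_I over i = 1, …, 270, with X_I the indicator of one descent.
There are 270 indicators.
For each fixed i, the pair (π(i), π(i+1)) is a uniformly random ordered pair of distinct values from {1, …, 271}; by symmetry P[π(i) > π(i+1)] = 1/2.
By linearity: E[X] = 270 · (1/2) = (271 − 1) · (1/2) = 135 ≈ 135.000000.

E[X] = 135 = 135.000000.


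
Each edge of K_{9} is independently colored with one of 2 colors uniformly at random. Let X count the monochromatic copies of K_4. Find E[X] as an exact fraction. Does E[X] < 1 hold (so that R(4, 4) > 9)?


E[X] = C(9, 4) · 2^{1 − 6} = 126 · 2^{−5} = 126/32.
As a reduced fraction: E[X] = 63/16 ≈ 3.937500.
Is E[X] < 1? NO.
Since E[X] ≥ 1, the first-moment bound is inconclusive at n = 9; it does NOT by itself certify R(4, 4) > 9.

E[X] = 63/16 ≈ 3.937500; E[X] ≥ 1; first-moment method inconclusive here.


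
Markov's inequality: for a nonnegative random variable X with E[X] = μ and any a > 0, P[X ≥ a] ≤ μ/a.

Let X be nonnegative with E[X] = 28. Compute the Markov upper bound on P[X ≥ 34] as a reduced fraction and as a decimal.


μ = E[X] = 28, a = 34.
Markov: P[X ≥ 34] ≤ μ/a = (28)/34 = 14/17.
Numerically: ≈ 0.82353.
(Since a = 34 > μ = 28.00000, the bound 14/17 is < 1 and informative.)

P[X ≥ 34] ≤ 14/17 ≈ 0.82353.


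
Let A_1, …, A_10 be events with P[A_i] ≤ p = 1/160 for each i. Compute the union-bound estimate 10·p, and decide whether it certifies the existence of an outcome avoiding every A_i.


Union bound: P[∪_{i=1}^{10} A_i] ≤ Σ_i P[A_i] ≤ 10·p = 10·(1/160) = 1/16.
Numerically: 1/16 ≈ 0.062.
Is 1/16 < 1? YES.
Since P[∪ A_i] ≤ 1/16 < 1, the complement has P[∩ A_i^c] ≥ 1 − 1/16 = 15/16 > 0, so some outcome avoids every A_i.

10·p = 1/16 ≈ 0.062; existence CERTIFIED by the union bound.


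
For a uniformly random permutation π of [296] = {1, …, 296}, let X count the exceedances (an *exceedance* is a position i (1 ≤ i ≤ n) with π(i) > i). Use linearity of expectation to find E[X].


Write X = Σ_{i=1}^{296} X_i, where X_i = 1_{π(i) > i}.
For each fixed i, π(i) is uniform over {1, …, 296} (marginal of a uniform permutation), so P[π(i) > i] = (n − i)/n. Summing: Σ_{i=1}^{296} (n − i)/n = (0 + 1 + … + 295)/296 = 296(296 − 1)/(2·296) = (296 − 1)/2.
Hence E[X] = Σ_{i=1}^{296} (296 − i)/296 = 295/2 ≈ 147.500000.

E[X] = 295/2 = 147.500000.


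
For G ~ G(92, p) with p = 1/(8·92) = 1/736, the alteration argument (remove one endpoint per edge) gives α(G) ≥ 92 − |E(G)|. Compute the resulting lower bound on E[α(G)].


E[|E(G)|] = C(92, 2)·p = 4186 · (1/736) = 91/16.
E[α(G)] ≥ n − E[|E(G)|] = 92 − 91/16 = 1381/16.
Numerically: ≈ 86.31250.
(This is only a lower bound; the true E[α(G)] may be larger.)

E[α(G)] ≥ 1381/16 ≈ 86.31250.
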